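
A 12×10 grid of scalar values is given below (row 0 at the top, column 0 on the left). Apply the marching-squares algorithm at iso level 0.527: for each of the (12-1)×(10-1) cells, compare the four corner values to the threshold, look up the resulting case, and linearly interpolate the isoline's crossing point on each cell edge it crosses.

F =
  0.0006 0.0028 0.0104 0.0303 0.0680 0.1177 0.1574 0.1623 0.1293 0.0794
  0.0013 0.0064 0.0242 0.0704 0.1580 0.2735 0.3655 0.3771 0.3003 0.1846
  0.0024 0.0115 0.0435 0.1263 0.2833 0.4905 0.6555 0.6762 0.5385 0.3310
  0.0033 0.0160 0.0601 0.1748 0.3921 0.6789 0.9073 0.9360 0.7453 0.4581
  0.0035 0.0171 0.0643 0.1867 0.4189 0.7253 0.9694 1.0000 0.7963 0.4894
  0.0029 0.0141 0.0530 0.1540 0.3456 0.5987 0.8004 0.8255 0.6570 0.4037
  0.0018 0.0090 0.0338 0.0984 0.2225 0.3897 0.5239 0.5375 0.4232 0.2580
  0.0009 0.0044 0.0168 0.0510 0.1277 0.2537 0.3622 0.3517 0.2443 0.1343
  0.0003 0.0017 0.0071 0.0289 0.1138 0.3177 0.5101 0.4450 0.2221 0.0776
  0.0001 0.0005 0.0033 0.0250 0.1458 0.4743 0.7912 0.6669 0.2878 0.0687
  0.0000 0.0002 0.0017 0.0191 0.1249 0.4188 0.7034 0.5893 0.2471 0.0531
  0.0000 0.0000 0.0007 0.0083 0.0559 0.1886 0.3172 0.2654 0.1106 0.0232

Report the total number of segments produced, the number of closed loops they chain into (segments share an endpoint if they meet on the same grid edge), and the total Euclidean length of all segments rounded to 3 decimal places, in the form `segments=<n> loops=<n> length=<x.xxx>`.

cell (1,5): code 0100 → (1.557,6.000)–(2.000,5.221)
cell (1,6): code 1100 → (1.501,7.000)–(1.557,6.000)
cell (1,7): code 1100 → (1.952,8.000)–(1.501,7.000)
cell (1,8): code 1000 → (2.000,8.055)–(1.952,8.000)
cell (2,4): code 0100 → (2.194,5.000)–(3.000,4.470)
cell (2,5): code 1110 → (2.000,5.221)–(2.194,5.000)
cell (2,8): code 1001 → (3.000,8.760)–(2.000,8.055)
cell (3,4): code 0110 → (3.000,4.470)–(4.000,4.353)
cell (3,8): code 1001 → (4.000,8.877)–(3.000,8.760)
cell (4,4): code 0110 → (4.000,4.353)–(5.000,4.717)
cell (4,8): code 1001 → (5.000,8.513)–(4.000,8.877)
cell (5,4): code 0010 → (5.000,4.717)–(5.343,5.000)
cell (5,5): code 0011 → (5.343,5.000)–(5.989,6.000)
cell (5,6): code 0111 → (5.989,6.000)–(6.000,6.228)
cell (5,7): code 1011 → (6.000,7.092)–(5.556,8.000)
cell (5,8): code 0001 → (5.556,8.000)–(5.000,8.513)
cell (6,6): code 0010 → (6.000,6.228)–(6.057,7.000)
cell (6,7): code 0001 → (6.057,7.000)–(6.000,7.092)
cell (8,5): code 0100 → (8.060,6.000)–(9.000,5.166)
cell (8,6): code 1100 → (8.370,7.000)–(8.060,6.000)
cell (8,7): code 1000 → (9.000,7.369)–(8.370,7.000)
cell (9,5): code 0110 → (9.000,5.166)–(10.000,5.380)
cell (9,7): code 1001 → (10.000,7.182)–(9.000,7.369)
cell (10,5): code 0010 → (10.000,5.380)–(10.457,6.000)
cell (10,6): code 0011 → (10.457,6.000)–(10.192,7.000)
cell (10,7): code 0001 → (10.192,7.000)–(10.000,7.182)
total: 26 segments, chained into 2 closed loop(s), length Σ = 21.347882

segments=26 loops=2 length=21.348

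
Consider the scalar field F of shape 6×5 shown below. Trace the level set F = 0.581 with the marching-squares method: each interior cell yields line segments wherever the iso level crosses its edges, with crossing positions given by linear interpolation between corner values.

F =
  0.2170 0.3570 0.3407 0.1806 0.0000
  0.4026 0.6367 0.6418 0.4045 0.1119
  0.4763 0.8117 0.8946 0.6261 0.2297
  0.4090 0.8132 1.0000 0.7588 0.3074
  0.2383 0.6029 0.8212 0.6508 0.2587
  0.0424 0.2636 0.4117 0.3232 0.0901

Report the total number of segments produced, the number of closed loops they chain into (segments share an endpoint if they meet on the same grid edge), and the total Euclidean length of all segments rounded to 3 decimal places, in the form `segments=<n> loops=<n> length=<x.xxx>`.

segments=14 loops=1 length=10.810

cell (0,0): code 0100 → (0.801,1.000)–(1.000,0.762)
cell (0,1): code 1100 → (0.798,2.000)–(0.801,1.000)
cell (0,2): code 1000 → (1.000,2.256)–(0.798,2.000)
cell (1,0): code 0110 → (1.000,0.762)–(2.000,0.312)
cell (1,2): code 1101 → (1.796,3.000)–(1.000,2.256)
cell (1,3): code 1000 → (2.000,3.114)–(1.796,3.000)
cell (2,0): code 0110 → (2.000,0.312)–(3.000,0.426)
cell (2,3): code 1001 → (3.000,3.394)–(2.000,3.114)
cell (3,0): code 0110 → (3.000,0.426)–(4.000,0.940)
cell (3,3): code 1001 → (4.000,3.178)–(3.000,3.394)
cell (4,0): code 0010 → (4.000,0.940)–(4.065,1.000)
cell (4,1): code 0011 → (4.065,1.000)–(4.587,2.000)
cell (4,2): code 0011 → (4.587,2.000)–(4.213,3.000)
cell (4,3): code 0001 → (4.213,3.000)–(4.000,3.178)
total: 14 segments, chained into 1 closed loop(s), length Σ = 10.809801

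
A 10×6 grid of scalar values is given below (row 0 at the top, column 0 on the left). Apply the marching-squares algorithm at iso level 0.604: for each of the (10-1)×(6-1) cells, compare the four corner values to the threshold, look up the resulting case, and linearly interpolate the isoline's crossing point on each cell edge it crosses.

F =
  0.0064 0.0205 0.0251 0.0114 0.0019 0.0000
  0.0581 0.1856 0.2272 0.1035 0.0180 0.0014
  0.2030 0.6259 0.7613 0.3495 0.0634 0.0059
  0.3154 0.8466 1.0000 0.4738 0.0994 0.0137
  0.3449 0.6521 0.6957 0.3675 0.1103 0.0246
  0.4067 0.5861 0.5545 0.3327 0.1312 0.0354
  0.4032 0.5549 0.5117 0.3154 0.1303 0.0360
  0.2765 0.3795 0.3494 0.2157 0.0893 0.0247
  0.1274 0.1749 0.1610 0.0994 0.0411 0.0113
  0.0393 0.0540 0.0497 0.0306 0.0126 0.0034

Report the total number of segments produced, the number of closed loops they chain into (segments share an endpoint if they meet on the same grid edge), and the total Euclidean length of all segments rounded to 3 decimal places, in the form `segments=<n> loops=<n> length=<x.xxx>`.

cell (1,0): code 0100 → (1.950,1.000)–(2.000,0.948)
cell (1,1): code 1100 → (1.705,2.000)–(1.950,1.000)
cell (1,2): code 1000 → (2.000,2.382)–(1.705,2.000)
cell (2,0): code 0110 → (2.000,0.948)–(3.000,0.543)
cell (2,2): code 1001 → (3.000,2.753)–(2.000,2.382)
cell (3,0): code 0110 → (3.000,0.543)–(4.000,0.843)
cell (3,2): code 1001 → (4.000,2.279)–(3.000,2.753)
cell (4,0): code 0010 → (4.000,0.843)–(4.729,1.000)
cell (4,1): code 0011 → (4.729,1.000)–(4.649,2.000)
cell (4,2): code 0001 → (4.649,2.000)–(4.000,2.279)
total: 10 segments, chained into 1 closed loop(s), length Σ = 8.334895

segments=10 loops=1 length=8.335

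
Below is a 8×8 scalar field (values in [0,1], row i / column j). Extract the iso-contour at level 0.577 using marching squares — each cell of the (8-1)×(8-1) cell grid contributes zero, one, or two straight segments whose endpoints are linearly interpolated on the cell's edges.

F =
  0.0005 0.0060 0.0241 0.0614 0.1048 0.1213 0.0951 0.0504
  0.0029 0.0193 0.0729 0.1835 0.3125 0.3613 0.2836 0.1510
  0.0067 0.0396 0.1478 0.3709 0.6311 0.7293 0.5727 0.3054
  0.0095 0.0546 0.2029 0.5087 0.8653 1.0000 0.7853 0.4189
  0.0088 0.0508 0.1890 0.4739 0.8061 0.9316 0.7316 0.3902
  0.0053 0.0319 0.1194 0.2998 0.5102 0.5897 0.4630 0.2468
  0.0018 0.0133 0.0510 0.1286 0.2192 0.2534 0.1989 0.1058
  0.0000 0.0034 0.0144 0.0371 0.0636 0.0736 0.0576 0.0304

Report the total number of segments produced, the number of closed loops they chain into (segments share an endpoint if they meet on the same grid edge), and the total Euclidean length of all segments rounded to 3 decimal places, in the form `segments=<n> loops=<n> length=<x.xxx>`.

segments=14 loops=1 length=10.607

cell (1,3): code 0100 → (1.830,4.000)–(2.000,3.792)
cell (1,4): code 1100 → (1.586,5.000)–(1.830,4.000)
cell (1,5): code 1000 → (2.000,5.973)–(1.586,5.000)
cell (2,3): code 0110 → (2.000,3.792)–(3.000,3.192)
cell (2,5): code 1101 → (2.020,6.000)–(2.000,5.973)
cell (2,6): code 1000 → (3.000,6.569)–(2.020,6.000)
cell (3,3): code 0110 → (3.000,3.192)–(4.000,3.310)
cell (3,6): code 1001 → (4.000,6.453)–(3.000,6.569)
cell (4,3): code 0010 → (4.000,3.310)–(4.774,4.000)
cell (4,4): code 0111 → (4.774,4.000)–(5.000,4.840)
cell (4,5): code 1011 → (5.000,5.100)–(4.576,6.000)
cell (4,6): code 0001 → (4.576,6.000)–(4.000,6.453)
cell (5,4): code 0010 → (5.000,4.840)–(5.038,5.000)
cell (5,5): code 0001 → (5.038,5.000)–(5.000,5.100)
total: 14 segments, chained into 1 closed loop(s), length Σ = 10.607152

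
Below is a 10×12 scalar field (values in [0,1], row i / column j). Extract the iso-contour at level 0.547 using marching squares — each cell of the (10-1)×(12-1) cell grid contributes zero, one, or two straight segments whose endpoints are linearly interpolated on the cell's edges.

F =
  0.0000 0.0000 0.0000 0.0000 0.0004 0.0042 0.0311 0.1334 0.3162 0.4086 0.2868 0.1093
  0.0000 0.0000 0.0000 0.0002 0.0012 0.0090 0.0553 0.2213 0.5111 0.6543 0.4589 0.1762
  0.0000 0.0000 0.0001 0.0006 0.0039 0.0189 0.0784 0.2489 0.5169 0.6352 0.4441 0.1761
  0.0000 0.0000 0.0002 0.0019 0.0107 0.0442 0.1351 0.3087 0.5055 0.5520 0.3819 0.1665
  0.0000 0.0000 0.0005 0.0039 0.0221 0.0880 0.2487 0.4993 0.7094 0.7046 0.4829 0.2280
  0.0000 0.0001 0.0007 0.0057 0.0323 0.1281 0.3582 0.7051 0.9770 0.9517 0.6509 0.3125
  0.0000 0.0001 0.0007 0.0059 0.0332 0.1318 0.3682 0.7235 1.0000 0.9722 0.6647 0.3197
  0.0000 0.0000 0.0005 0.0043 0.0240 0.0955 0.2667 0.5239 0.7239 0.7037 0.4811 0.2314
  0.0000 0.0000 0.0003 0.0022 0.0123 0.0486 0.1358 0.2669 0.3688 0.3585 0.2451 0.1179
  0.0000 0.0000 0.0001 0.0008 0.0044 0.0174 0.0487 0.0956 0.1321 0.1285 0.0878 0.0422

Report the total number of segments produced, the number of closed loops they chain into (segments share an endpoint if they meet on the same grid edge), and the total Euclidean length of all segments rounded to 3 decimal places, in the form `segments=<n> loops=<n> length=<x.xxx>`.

segments=22 loops=1 length=18.695

cell (0,8): code 0100 → (0.563,9.000)–(1.000,8.251)
cell (0,9): code 1000 → (1.000,9.549)–(0.563,9.000)
cell (1,8): code 0110 → (1.000,8.251)–(2.000,8.254)
cell (1,9): code 1001 → (2.000,9.462)–(1.000,9.549)
cell (2,8): code 0110 → (2.000,8.254)–(3.000,8.892)
cell (2,9): code 1001 → (3.000,9.029)–(2.000,9.462)
cell (3,7): code 0100 → (3.204,8.000)–(4.000,7.227)
cell (3,8): code 1110 → (3.000,8.892)–(3.204,8.000)
cell (3,9): code 1001 → (4.000,9.711)–(3.000,9.029)
cell (4,6): code 0100 → (4.232,7.000)–(5.000,6.544)
cell (4,7): code 1110 → (4.000,7.227)–(4.232,7.000)
cell (4,9): code 1101 → (4.382,10.000)–(4.000,9.711)
cell (4,10): code 1000 → (5.000,10.307)–(4.382,10.000)
cell (5,6): code 0110 → (5.000,6.544)–(6.000,6.503)
cell (5,10): code 1001 → (6.000,10.341)–(5.000,10.307)
cell (6,6): code 0010 → (6.000,6.503)–(6.884,7.000)
cell (6,7): code 0111 → (6.884,7.000)–(7.000,7.115)
cell (6,9): code 1011 → (7.000,9.704)–(6.641,10.000)
cell (6,10): code 0001 → (6.641,10.000)–(6.000,10.341)
cell (7,7): code 0010 → (7.000,7.115)–(7.498,8.000)
cell (7,8): code 0011 → (7.498,8.000)–(7.454,9.000)
cell (7,9): code 0001 → (7.454,9.000)–(7.000,9.704)
total: 22 segments, chained into 1 closed loop(s), length Σ = 18.694974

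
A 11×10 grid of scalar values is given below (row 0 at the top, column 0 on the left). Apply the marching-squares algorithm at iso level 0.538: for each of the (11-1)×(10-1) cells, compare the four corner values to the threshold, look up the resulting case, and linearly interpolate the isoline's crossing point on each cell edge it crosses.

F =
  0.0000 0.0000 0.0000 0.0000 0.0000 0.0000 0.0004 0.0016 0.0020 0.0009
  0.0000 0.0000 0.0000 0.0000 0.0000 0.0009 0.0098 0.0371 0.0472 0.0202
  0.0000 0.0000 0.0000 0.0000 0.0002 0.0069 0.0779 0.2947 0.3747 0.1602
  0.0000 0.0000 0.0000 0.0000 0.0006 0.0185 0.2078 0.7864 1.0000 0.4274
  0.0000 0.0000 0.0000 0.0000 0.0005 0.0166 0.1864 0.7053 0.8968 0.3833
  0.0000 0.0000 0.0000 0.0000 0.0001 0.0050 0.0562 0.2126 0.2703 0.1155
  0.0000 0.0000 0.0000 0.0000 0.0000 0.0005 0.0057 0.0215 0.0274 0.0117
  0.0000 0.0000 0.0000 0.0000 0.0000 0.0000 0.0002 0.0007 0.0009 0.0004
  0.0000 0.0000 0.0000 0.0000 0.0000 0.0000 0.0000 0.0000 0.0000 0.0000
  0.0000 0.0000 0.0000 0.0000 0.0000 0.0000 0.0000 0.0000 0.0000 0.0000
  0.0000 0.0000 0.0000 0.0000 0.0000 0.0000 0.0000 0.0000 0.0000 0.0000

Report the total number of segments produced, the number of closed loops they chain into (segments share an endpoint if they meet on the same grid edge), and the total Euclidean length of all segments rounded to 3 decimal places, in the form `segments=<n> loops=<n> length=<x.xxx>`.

cell (2,6): code 0100 → (2.495,7.000)–(3.000,6.571)
cell (2,7): code 1100 → (2.261,8.000)–(2.495,7.000)
cell (2,8): code 1000 → (3.000,8.807)–(2.261,8.000)
cell (3,6): code 0110 → (3.000,6.571)–(4.000,6.678)
cell (3,8): code 1001 → (4.000,8.699)–(3.000,8.807)
cell (4,6): code 0010 → (4.000,6.678)–(4.340,7.000)
cell (4,7): code 0011 → (4.340,7.000)–(4.573,8.000)
cell (4,8): code 0001 → (4.573,8.000)–(4.000,8.699)
total: 8 segments, chained into 1 closed loop(s), length Σ = 7.193960

segments=8 loops=1 length=7.194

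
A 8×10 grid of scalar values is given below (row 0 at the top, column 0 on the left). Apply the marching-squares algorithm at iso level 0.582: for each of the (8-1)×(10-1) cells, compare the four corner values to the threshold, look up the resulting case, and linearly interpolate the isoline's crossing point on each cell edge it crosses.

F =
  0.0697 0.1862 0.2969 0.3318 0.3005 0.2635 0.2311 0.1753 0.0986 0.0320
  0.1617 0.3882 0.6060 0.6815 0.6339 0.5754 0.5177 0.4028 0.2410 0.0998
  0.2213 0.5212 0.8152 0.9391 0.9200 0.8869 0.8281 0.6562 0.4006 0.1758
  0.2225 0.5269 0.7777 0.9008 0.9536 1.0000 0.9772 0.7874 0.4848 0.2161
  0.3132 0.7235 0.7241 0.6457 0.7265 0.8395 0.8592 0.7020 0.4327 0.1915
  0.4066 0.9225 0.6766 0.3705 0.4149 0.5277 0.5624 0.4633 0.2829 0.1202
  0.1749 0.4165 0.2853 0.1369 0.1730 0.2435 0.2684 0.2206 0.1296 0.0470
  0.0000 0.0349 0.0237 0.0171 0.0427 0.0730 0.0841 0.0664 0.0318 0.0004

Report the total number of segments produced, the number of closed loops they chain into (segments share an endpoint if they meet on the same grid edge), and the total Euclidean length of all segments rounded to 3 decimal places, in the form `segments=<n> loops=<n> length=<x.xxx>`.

segments=24 loops=1 length=20.555

cell (0,1): code 0100 → (0.922,2.000)–(1.000,1.890)
cell (0,2): code 1100 → (0.715,3.000)–(0.922,2.000)
cell (0,3): code 1100 → (0.844,4.000)–(0.715,3.000)
cell (0,4): code 1000 → (1.000,4.887)–(0.844,4.000)
cell (1,1): code 0110 → (1.000,1.890)–(2.000,1.207)
cell (1,4): code 1101 → (1.021,5.000)–(1.000,4.887)
cell (1,5): code 1100 → (1.207,6.000)–(1.021,5.000)
cell (1,6): code 1100 → (1.707,7.000)–(1.207,6.000)
cell (1,7): code 1000 → (2.000,7.290)–(1.707,7.000)
cell (2,1): code 0110 → (2.000,1.207)–(3.000,1.220)
cell (2,7): code 1001 → (3.000,7.679)–(2.000,7.290)
cell (3,0): code 0100 → (3.280,1.000)–(4.000,0.655)
cell (3,1): code 1110 → (3.000,1.220)–(3.280,1.000)
cell (3,7): code 1001 → (4.000,7.446)–(3.000,7.679)
cell (4,0): code 0110 → (4.000,0.655)–(5.000,0.340)
cell (4,2): code 1011 → (5.000,2.309)–(4.231,3.000)
cell (4,3): code 0011 → (4.231,3.000)–(4.464,4.000)
cell (4,4): code 0011 → (4.464,4.000)–(4.826,5.000)
cell (4,5): code 0011 → (4.826,5.000)–(4.934,6.000)
cell (4,6): code 0011 → (4.934,6.000)–(4.503,7.000)
cell (4,7): code 0001 → (4.503,7.000)–(4.000,7.446)
cell (5,0): code 0010 → (5.000,0.340)–(5.673,1.000)
cell (5,1): code 0011 → (5.673,1.000)–(5.242,2.000)
cell (5,2): code 0001 → (5.242,2.000)–(5.000,2.309)
total: 24 segments, chained into 1 closed loop(s), length Σ = 20.554890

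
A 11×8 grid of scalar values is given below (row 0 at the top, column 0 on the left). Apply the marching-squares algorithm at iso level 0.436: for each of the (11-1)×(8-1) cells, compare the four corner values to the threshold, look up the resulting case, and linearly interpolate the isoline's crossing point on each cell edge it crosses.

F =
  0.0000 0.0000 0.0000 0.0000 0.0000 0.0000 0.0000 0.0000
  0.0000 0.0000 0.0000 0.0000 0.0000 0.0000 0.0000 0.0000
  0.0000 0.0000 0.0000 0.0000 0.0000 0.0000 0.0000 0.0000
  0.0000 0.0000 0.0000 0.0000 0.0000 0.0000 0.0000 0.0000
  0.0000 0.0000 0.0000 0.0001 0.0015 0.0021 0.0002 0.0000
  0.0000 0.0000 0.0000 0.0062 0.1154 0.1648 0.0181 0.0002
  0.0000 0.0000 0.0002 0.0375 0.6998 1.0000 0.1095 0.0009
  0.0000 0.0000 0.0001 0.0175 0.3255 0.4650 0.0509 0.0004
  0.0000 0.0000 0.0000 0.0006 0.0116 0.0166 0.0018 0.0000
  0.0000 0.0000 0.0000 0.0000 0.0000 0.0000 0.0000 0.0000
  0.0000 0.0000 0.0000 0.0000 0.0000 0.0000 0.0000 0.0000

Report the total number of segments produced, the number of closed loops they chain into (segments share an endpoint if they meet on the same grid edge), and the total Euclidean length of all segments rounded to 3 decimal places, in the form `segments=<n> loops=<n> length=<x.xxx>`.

cell (5,3): code 0100 → (5.549,4.000)–(6.000,3.602)
cell (5,4): code 1100 → (5.325,5.000)–(5.549,4.000)
cell (5,5): code 1000 → (6.000,5.633)–(5.325,5.000)
cell (6,3): code 0010 → (6.000,3.602)–(6.705,4.000)
cell (6,4): code 0111 → (6.705,4.000)–(7.000,4.792)
cell (6,5): code 1001 → (7.000,5.070)–(6.000,5.633)
cell (7,4): code 0010 → (7.000,4.792)–(7.065,5.000)
cell (7,5): code 0001 → (7.065,5.000)–(7.000,5.070)
total: 8 segments, chained into 1 closed loop(s), length Σ = 5.668265

segments=8 loops=1 length=5.668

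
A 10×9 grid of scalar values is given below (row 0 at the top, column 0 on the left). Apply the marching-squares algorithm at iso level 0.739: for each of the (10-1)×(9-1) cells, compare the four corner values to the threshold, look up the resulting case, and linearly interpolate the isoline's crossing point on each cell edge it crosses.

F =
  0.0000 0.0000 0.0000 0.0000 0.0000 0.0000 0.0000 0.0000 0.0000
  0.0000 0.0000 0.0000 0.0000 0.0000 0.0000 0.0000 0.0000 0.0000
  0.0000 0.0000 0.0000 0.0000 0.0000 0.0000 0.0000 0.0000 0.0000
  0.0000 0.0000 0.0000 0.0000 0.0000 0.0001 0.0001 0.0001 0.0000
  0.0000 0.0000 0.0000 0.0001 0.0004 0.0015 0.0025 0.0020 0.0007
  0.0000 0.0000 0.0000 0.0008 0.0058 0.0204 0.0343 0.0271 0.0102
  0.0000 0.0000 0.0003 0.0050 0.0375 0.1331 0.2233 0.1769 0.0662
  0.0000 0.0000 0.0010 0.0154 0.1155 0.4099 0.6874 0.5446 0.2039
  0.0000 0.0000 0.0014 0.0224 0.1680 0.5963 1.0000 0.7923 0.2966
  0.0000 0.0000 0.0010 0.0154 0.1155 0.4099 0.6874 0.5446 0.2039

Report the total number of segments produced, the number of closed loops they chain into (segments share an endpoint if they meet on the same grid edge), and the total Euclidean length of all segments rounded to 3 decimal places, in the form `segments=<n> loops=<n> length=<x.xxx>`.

cell (7,5): code 0100 → (7.165,6.000)–(8.000,5.353)
cell (7,6): code 1100 → (7.785,7.000)–(7.165,6.000)
cell (7,7): code 1000 → (8.000,7.108)–(7.785,7.000)
cell (8,5): code 0010 → (8.000,5.353)–(8.835,6.000)
cell (8,6): code 0011 → (8.835,6.000)–(8.215,7.000)
cell (8,7): code 0001 → (8.215,7.000)–(8.000,7.108)
total: 6 segments, chained into 1 closed loop(s), length Σ = 4.946015

segments=6 loops=1 length=4.946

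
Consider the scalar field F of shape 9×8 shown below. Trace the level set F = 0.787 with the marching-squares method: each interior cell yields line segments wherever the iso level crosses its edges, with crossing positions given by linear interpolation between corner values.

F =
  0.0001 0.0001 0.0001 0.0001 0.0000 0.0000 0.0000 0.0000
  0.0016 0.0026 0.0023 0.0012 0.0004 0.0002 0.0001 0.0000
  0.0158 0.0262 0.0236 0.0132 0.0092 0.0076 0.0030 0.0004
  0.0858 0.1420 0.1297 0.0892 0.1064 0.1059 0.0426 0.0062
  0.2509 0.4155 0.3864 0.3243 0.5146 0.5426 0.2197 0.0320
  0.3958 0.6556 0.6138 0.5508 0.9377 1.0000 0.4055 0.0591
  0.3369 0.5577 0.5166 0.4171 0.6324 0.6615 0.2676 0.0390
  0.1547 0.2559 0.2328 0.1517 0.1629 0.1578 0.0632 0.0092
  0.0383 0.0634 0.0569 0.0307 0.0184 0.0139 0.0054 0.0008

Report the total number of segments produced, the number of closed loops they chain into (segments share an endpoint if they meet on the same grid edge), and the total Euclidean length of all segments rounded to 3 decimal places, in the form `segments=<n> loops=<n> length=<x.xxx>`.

cell (4,3): code 0100 → (4.644,4.000)–(5.000,3.610)
cell (4,4): code 1100 → (4.534,5.000)–(4.644,4.000)
cell (4,5): code 1000 → (5.000,5.358)–(4.534,5.000)
cell (5,3): code 0010 → (5.000,3.610)–(5.494,4.000)
cell (5,4): code 0011 → (5.494,4.000)–(5.629,5.000)
cell (5,5): code 0001 → (5.629,5.000)–(5.000,5.358)
total: 6 segments, chained into 1 closed loop(s), length Σ = 4.483377

segments=6 loops=1 length=4.483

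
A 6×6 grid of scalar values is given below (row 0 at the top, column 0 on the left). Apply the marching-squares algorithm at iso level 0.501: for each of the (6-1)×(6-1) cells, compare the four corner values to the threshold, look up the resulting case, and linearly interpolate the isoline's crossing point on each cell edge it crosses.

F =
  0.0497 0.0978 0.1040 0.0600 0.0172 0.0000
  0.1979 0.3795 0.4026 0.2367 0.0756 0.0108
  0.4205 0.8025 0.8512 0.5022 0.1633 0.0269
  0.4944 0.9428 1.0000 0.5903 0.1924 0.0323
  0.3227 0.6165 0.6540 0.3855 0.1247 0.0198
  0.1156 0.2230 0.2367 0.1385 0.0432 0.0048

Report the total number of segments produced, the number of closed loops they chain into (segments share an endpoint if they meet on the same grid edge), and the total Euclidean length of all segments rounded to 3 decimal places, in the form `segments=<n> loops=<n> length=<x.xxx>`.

segments=12 loops=1 length=9.913

cell (1,0): code 0100 → (1.287,1.000)–(2.000,0.211)
cell (1,1): code 1100 → (1.219,2.000)–(1.287,1.000)
cell (1,2): code 1100 → (1.995,3.000)–(1.219,2.000)
cell (1,3): code 1000 → (2.000,3.004)–(1.995,3.000)
cell (2,0): code 0110 → (2.000,0.211)–(3.000,0.015)
cell (2,3): code 1001 → (3.000,3.224)–(2.000,3.004)
cell (3,0): code 0110 → (3.000,0.015)–(4.000,0.607)
cell (3,2): code 1011 → (4.000,2.570)–(3.436,3.000)
cell (3,3): code 0001 → (3.436,3.000)–(3.000,3.224)
cell (4,0): code 0010 → (4.000,0.607)–(4.294,1.000)
cell (4,1): code 0011 → (4.294,1.000)–(4.367,2.000)
cell (4,2): code 0001 → (4.367,2.000)–(4.000,2.570)
total: 12 segments, chained into 1 closed loop(s), length Σ = 9.913254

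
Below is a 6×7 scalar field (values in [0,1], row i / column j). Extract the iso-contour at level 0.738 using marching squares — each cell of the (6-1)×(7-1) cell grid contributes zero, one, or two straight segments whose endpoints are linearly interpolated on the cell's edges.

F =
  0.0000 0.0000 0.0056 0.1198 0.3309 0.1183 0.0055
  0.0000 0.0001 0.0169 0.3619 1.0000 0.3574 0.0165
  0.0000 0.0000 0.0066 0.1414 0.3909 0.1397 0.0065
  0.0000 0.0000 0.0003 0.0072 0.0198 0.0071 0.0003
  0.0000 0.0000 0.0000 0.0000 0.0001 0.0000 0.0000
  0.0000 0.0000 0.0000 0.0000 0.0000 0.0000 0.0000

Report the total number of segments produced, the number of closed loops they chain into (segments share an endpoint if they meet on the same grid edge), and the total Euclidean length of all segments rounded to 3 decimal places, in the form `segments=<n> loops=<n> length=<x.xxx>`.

segments=4 loops=1 length=2.320

cell (0,3): code 0100 → (0.608,4.000)–(1.000,3.589)
cell (0,4): code 1000 → (1.000,4.408)–(0.608,4.000)
cell (1,3): code 0010 → (1.000,3.589)–(1.430,4.000)
cell (1,4): code 0001 → (1.430,4.000)–(1.000,4.408)
total: 4 segments, chained into 1 closed loop(s), length Σ = 2.319995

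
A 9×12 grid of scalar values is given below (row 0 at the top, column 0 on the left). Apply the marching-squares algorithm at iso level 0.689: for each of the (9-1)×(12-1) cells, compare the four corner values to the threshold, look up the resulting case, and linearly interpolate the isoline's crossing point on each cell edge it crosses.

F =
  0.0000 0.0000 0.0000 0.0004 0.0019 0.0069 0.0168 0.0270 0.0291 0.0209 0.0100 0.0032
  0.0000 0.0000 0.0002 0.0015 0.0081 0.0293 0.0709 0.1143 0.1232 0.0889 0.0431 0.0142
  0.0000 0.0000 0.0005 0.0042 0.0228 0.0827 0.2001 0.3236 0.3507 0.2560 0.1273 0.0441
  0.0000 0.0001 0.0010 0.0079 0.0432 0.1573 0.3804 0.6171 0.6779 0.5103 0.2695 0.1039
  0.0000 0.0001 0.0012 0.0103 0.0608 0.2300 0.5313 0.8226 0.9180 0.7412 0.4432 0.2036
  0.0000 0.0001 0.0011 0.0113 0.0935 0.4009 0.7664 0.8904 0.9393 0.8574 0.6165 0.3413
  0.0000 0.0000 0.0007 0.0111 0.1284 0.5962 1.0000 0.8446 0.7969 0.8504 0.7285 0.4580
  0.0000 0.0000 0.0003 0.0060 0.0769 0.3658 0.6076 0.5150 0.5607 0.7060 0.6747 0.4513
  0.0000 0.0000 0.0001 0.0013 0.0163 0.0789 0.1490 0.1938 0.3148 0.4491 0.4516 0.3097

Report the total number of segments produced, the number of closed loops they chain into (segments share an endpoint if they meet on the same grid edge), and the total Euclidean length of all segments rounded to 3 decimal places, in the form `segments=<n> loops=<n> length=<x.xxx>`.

segments=18 loops=1 length=14.137

cell (3,6): code 0100 → (3.350,7.000)–(4.000,6.541)
cell (3,7): code 1100 → (3.046,8.000)–(3.350,7.000)
cell (3,8): code 1100 → (3.774,9.000)–(3.046,8.000)
cell (3,9): code 1000 → (4.000,9.175)–(3.774,9.000)
cell (4,5): code 0100 → (4.671,6.000)–(5.000,5.788)
cell (4,6): code 1110 → (4.000,6.541)–(4.671,6.000)
cell (4,9): code 1001 → (5.000,9.699)–(4.000,9.175)
cell (5,5): code 0110 → (5.000,5.788)–(6.000,5.230)
cell (5,9): code 1101 → (5.647,10.000)–(5.000,9.699)
cell (5,10): code 1000 → (6.000,10.146)–(5.647,10.000)
cell (6,5): code 0010 → (6.000,5.230)–(6.793,6.000)
cell (6,6): code 0011 → (6.793,6.000)–(6.472,7.000)
cell (6,7): code 0011 → (6.472,7.000)–(6.457,8.000)
cell (6,8): code 0111 → (6.457,8.000)–(7.000,8.883)
cell (6,9): code 1011 → (7.000,9.543)–(6.734,10.000)
cell (6,10): code 0001 → (6.734,10.000)–(6.000,10.146)
cell (7,8): code 0010 → (7.000,8.883)–(7.066,9.000)
cell (7,9): code 0001 → (7.066,9.000)–(7.000,9.543)
total: 18 segments, chained into 1 closed loop(s), length Σ = 14.137472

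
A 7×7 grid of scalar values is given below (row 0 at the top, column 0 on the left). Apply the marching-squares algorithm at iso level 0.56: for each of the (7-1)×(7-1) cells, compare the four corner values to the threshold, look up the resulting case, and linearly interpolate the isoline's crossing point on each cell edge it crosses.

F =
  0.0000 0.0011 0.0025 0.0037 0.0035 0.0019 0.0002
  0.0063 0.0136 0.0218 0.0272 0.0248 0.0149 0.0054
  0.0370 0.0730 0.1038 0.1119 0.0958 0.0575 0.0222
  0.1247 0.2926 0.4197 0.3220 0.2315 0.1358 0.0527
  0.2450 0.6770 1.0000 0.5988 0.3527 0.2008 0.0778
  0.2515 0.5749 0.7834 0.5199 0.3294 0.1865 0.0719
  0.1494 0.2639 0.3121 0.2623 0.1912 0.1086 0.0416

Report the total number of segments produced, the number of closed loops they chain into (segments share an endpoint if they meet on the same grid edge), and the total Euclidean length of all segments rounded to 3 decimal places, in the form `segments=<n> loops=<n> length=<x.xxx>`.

cell (3,0): code 0100 → (3.696,1.000)–(4.000,0.729)
cell (3,1): code 1100 → (3.242,2.000)–(3.696,1.000)
cell (3,2): code 1100 → (3.860,3.000)–(3.242,2.000)
cell (3,3): code 1000 → (4.000,3.158)–(3.860,3.000)
cell (4,0): code 0110 → (4.000,0.729)–(5.000,0.954)
cell (4,2): code 1011 → (5.000,2.848)–(4.492,3.000)
cell (4,3): code 0001 → (4.492,3.000)–(4.000,3.158)
cell (5,0): code 0010 → (5.000,0.954)–(5.048,1.000)
cell (5,1): code 0011 → (5.048,1.000)–(5.474,2.000)
cell (5,2): code 0001 → (5.474,2.000)–(5.000,2.848)
total: 10 segments, chained into 1 closed loop(s), length Σ = 7.088830

segments=10 loops=1 length=7.089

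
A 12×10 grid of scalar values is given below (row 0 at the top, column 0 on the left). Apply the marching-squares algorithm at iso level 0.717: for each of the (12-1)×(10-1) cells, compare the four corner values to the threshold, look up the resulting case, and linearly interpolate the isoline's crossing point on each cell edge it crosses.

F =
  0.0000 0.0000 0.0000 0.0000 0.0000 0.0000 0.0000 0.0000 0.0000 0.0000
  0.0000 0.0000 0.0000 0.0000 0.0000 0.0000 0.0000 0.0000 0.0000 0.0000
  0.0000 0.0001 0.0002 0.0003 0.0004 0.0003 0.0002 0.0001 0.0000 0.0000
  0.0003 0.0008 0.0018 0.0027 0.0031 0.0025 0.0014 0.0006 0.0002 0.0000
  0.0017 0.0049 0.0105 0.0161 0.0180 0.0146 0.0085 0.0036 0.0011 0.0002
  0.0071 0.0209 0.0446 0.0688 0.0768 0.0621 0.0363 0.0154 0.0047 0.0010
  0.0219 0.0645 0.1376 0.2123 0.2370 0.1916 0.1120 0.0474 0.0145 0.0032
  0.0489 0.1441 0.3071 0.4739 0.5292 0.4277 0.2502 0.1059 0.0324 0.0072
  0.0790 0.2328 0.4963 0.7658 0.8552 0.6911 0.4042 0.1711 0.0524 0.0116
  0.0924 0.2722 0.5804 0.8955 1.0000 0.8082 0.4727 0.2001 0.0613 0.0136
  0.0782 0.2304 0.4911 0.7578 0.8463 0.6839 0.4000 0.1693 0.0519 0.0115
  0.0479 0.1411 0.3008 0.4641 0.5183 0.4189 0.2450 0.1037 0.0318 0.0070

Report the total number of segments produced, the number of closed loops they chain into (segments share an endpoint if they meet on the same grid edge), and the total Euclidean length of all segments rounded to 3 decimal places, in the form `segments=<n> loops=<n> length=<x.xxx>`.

cell (7,2): code 0100 → (7.833,3.000)–(8.000,2.819)
cell (7,3): code 1100 → (7.576,4.000)–(7.833,3.000)
cell (7,4): code 1000 → (8.000,4.842)–(7.576,4.000)
cell (8,2): code 0110 → (8.000,2.819)–(9.000,2.434)
cell (8,4): code 1101 → (8.221,5.000)–(8.000,4.842)
cell (8,5): code 1000 → (9.000,5.272)–(8.221,5.000)
cell (9,2): code 0110 → (9.000,2.434)–(10.000,2.847)
cell (9,4): code 1011 → (10.000,4.796)–(9.734,5.000)
cell (9,5): code 0001 → (9.734,5.000)–(9.000,5.272)
cell (10,2): code 0010 → (10.000,2.847)–(10.139,3.000)
cell (10,3): code 0011 → (10.139,3.000)–(10.394,4.000)
cell (10,4): code 0001 → (10.394,4.000)–(10.000,4.796)
total: 12 segments, chained into 1 closed loop(s), length Σ = 8.717098

segments=12 loops=1 length=8.717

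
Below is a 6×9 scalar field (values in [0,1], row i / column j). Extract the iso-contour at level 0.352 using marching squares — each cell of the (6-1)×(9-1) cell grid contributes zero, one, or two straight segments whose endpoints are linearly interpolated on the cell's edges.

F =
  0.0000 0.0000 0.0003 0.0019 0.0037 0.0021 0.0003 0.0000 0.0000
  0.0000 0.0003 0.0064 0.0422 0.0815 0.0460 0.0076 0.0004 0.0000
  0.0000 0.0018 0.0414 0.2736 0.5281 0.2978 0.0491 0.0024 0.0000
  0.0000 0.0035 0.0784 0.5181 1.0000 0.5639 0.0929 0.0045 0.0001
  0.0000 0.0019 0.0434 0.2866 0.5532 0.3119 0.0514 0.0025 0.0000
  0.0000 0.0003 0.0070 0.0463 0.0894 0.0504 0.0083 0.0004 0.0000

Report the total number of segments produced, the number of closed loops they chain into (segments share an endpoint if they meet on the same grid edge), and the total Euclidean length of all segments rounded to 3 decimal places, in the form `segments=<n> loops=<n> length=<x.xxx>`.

segments=12 loops=1 length=8.284

cell (1,3): code 0100 → (1.606,4.000)–(2.000,3.308)
cell (1,4): code 1000 → (2.000,4.765)–(1.606,4.000)
cell (2,2): code 0100 → (2.321,3.000)–(3.000,2.622)
cell (2,3): code 1110 → (2.000,3.308)–(2.321,3.000)
cell (2,4): code 1101 → (2.204,5.000)–(2.000,4.765)
cell (2,5): code 1000 → (3.000,5.450)–(2.204,5.000)
cell (3,2): code 0010 → (3.000,2.622)–(3.717,3.000)
cell (3,3): code 0111 → (3.717,3.000)–(4.000,3.245)
cell (3,4): code 1011 → (4.000,4.834)–(3.841,5.000)
cell (3,5): code 0001 → (3.841,5.000)–(3.000,5.450)
cell (4,3): code 0010 → (4.000,3.245)–(4.434,4.000)
cell (4,4): code 0001 → (4.434,4.000)–(4.000,4.834)
total: 12 segments, chained into 1 closed loop(s), length Σ = 8.283732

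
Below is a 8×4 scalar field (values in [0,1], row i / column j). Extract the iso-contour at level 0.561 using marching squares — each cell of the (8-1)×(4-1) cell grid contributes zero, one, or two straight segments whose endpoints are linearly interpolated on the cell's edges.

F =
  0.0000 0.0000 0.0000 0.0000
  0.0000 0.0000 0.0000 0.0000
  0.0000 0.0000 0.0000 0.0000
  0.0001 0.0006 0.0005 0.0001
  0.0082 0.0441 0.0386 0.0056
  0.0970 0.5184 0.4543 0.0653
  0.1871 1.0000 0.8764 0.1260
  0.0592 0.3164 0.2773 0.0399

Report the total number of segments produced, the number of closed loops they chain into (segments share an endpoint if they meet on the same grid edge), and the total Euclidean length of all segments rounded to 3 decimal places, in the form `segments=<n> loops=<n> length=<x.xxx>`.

segments=6 loops=1 length=5.450

cell (5,0): code 0100 → (5.088,1.000)–(6.000,0.460)
cell (5,1): code 1100 → (5.253,2.000)–(5.088,1.000)
cell (5,2): code 1000 → (6.000,2.420)–(5.253,2.000)
cell (6,0): code 0010 → (6.000,0.460)–(6.642,1.000)
cell (6,1): code 0011 → (6.642,1.000)–(6.526,2.000)
cell (6,2): code 0001 → (6.526,2.000)–(6.000,2.420)
total: 6 segments, chained into 1 closed loop(s), length Σ = 5.449649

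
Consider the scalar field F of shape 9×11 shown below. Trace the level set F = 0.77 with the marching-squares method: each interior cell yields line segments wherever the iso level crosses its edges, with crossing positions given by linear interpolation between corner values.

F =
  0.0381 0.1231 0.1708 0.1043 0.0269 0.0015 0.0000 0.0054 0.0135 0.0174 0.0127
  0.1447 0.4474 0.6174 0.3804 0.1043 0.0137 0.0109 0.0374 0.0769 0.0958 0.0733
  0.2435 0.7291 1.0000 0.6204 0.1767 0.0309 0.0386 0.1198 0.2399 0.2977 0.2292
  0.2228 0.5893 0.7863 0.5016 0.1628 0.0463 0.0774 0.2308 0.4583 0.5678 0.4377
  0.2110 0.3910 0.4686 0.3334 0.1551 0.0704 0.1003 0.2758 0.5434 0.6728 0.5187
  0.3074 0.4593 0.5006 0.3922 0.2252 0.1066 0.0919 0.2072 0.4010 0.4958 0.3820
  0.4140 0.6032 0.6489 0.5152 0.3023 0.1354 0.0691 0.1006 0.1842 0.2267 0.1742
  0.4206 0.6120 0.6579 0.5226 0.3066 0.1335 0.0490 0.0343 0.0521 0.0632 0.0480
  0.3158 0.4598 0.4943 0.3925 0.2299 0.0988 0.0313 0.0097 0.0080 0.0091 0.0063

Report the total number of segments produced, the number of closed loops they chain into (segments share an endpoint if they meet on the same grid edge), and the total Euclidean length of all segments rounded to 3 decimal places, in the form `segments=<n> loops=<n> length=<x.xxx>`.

segments=6 loops=1 length=4.469

cell (1,1): code 0100 → (1.399,2.000)–(2.000,1.151)
cell (1,2): code 1000 → (2.000,2.606)–(1.399,2.000)
cell (2,1): code 0110 → (2.000,1.151)–(3.000,1.917)
cell (2,2): code 1001 → (3.000,2.057)–(2.000,2.606)
cell (3,1): code 0010 → (3.000,1.917)–(3.051,2.000)
cell (3,2): code 0001 → (3.051,2.000)–(3.000,2.057)
total: 6 segments, chained into 1 closed loop(s), length Σ = 4.468510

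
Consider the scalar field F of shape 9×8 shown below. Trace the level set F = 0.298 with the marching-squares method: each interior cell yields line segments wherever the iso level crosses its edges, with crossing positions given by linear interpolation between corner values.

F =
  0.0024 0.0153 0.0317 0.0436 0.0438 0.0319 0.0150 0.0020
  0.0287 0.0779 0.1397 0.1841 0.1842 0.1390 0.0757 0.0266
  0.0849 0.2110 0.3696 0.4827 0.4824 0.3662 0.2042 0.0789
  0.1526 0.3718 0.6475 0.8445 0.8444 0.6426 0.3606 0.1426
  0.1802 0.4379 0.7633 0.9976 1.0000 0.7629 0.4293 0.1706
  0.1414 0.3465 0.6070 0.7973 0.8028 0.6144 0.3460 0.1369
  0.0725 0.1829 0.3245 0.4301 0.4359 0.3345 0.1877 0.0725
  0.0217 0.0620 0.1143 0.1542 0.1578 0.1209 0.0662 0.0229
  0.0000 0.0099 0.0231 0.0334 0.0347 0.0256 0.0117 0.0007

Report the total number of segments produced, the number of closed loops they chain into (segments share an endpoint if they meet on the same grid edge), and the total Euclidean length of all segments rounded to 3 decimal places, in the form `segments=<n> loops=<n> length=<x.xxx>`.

segments=22 loops=1 length=17.454

cell (1,1): code 0100 → (1.689,2.000)–(2.000,1.549)
cell (1,2): code 1100 → (1.381,3.000)–(1.689,2.000)
cell (1,3): code 1100 → (1.382,4.000)–(1.381,3.000)
cell (1,4): code 1100 → (1.700,5.000)–(1.382,4.000)
cell (1,5): code 1000 → (2.000,5.421)–(1.700,5.000)
cell (2,0): code 0100 → (2.541,1.000)–(3.000,0.663)
cell (2,1): code 1110 → (2.000,1.549)–(2.541,1.000)
cell (2,5): code 1101 → (2.600,6.000)–(2.000,5.421)
cell (2,6): code 1000 → (3.000,6.287)–(2.600,6.000)
cell (3,0): code 0110 → (3.000,0.663)–(4.000,0.457)
cell (3,6): code 1001 → (4.000,6.508)–(3.000,6.287)
cell (4,0): code 0110 → (4.000,0.457)–(5.000,0.764)
cell (4,6): code 1001 → (5.000,6.230)–(4.000,6.508)
cell (5,0): code 0010 → (5.000,0.764)–(5.296,1.000)
cell (5,1): code 0111 → (5.296,1.000)–(6.000,1.813)
cell (5,5): code 1011 → (6.000,5.249)–(5.303,6.000)
cell (5,6): code 0001 → (5.303,6.000)–(5.000,6.230)
cell (6,1): code 0010 → (6.000,1.813)–(6.126,2.000)
cell (6,2): code 0011 → (6.126,2.000)–(6.479,3.000)
cell (6,3): code 0011 → (6.479,3.000)–(6.496,4.000)
cell (6,4): code 0011 → (6.496,4.000)–(6.171,5.000)
cell (6,5): code 0001 → (6.171,5.000)–(6.000,5.249)
total: 22 segments, chained into 1 closed loop(s), length Σ = 17.454413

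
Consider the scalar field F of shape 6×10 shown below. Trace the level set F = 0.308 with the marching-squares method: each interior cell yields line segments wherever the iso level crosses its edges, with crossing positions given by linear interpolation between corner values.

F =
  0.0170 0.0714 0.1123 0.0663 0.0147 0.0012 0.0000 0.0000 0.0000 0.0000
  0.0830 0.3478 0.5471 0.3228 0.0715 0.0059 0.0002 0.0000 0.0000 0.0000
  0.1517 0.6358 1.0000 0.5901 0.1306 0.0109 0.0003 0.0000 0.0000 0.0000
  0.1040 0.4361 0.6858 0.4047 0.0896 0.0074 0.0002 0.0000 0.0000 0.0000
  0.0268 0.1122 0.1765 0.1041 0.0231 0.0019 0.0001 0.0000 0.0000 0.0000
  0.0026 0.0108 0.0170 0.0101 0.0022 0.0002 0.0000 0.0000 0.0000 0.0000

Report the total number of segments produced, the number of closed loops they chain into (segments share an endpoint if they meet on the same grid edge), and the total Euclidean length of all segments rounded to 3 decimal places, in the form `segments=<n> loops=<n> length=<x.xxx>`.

segments=12 loops=1 length=9.986

cell (0,0): code 0100 → (0.856,1.000)–(1.000,0.850)
cell (0,1): code 1100 → (0.450,2.000)–(0.856,1.000)
cell (0,2): code 1100 → (0.942,3.000)–(0.450,2.000)
cell (0,3): code 1000 → (1.000,3.059)–(0.942,3.000)
cell (1,0): code 0110 → (1.000,0.850)–(2.000,0.323)
cell (1,3): code 1001 → (2.000,3.614)–(1.000,3.059)
cell (2,0): code 0110 → (2.000,0.323)–(3.000,0.614)
cell (2,3): code 1001 → (3.000,3.307)–(2.000,3.614)
cell (3,0): code 0010 → (3.000,0.614)–(3.395,1.000)
cell (3,1): code 0011 → (3.395,1.000)–(3.742,2.000)
cell (3,2): code 0011 → (3.742,2.000)–(3.322,3.000)
cell (3,3): code 0001 → (3.322,3.000)–(3.000,3.307)
total: 12 segments, chained into 1 closed loop(s), length Σ = 9.986047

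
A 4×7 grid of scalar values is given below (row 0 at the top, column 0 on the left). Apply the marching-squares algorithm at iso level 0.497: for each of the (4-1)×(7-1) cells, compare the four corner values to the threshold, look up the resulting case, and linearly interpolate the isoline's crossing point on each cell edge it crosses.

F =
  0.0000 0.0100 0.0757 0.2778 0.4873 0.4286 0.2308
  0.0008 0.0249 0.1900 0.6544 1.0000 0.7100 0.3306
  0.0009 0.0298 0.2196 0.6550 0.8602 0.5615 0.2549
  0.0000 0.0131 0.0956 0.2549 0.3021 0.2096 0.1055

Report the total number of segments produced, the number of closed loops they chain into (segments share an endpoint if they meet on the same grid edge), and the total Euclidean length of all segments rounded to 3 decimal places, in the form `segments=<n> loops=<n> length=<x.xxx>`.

cell (0,2): code 0100 → (0.582,3.000)–(1.000,2.661)
cell (0,3): code 1100 → (0.019,4.000)–(0.582,3.000)
cell (0,4): code 1100 → (0.243,5.000)–(0.019,4.000)
cell (0,5): code 1000 → (1.000,5.561)–(0.243,5.000)
cell (1,2): code 0110 → (1.000,2.661)–(2.000,2.637)
cell (1,5): code 1001 → (2.000,5.210)–(1.000,5.561)
cell (2,2): code 0010 → (2.000,2.637)–(2.395,3.000)
cell (2,3): code 0011 → (2.395,3.000)–(2.651,4.000)
cell (2,4): code 0011 → (2.651,4.000)–(2.183,5.000)
cell (2,5): code 0001 → (2.183,5.000)–(2.000,5.210)
total: 10 segments, chained into 1 closed loop(s), length Σ = 8.664521

segments=10 loops=1 length=8.665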